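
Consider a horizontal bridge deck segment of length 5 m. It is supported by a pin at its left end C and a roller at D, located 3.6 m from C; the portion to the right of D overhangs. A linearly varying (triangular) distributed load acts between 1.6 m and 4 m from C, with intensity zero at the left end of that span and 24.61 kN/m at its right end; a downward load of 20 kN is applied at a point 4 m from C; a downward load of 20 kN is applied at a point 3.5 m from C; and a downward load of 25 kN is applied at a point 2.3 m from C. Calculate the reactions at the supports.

Resultant of the triangular load: ½ × 24.61 × 2.4 = 29.532 kN, acting at 3.2 m from C (one-third of the span from the peak).
Taking moments about C: D_y·3.6 − (½·24.61·2.4)·3.2 − 20·4 − 20·3.5 − 25·2.3 = 0 → D_y = 302.0024/3.6 = 83.8896 ≈ 83.89 kN.
ΣF_y = 0: C_y + 83.8896 − ½·24.61·2.4 − 20 − 20 − 25 = 0 → C_y = 10.64 kN.
ΣF_x = 0: no horizontal applied forces, so C_x = 0.

C_x = 0, C_y = 10.64 kN, D_y = 83.89 kN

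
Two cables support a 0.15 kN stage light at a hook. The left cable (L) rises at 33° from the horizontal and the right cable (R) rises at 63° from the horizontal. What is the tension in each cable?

T_L = 0.06847 kN, T_R = 0.1265 kN

ΣF_x = 0: −T_L·cos33° + T_R·cos63° = 0 → T_R = 1.84733·T_L.
ΣF_y = 0: T_L·sin33° + T_R·sin63° = 0.15.
Substitute: T_L·(0.544639 + 1.84733·0.891007) = 0.15 → T_L = 0.0684737 ≈ 0.06847 kN.
Then T_R = 1.84733 × 0.0684737 = 0.1265 kN.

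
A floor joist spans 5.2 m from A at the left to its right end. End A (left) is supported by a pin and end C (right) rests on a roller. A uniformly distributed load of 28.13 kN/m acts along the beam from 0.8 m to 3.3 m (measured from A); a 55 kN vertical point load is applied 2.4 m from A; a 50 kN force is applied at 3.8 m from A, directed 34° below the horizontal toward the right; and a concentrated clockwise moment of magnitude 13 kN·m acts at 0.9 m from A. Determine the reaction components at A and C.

A_x = -41.45 kN, A_y = 77.24 kN, C_y = 76.04 kN

Resultant of the distributed load: 28.13 × 2.5 = 70.325 kN at 2.05 m from A.
ΣM about A: C_y·5.2 − (28.13·2.5)·2.05 − 55·2.4 − 50·sin34°·3.8 − 13 = 0 → C_y = 395.413/5.2 = 76.041 ≈ 76.04 kN.
ΣF_y = 0: A_y + 76.041 − 28.13·2.5 − 55 − 50·sin34° = 0 → A_y = 77.24 kN.
ΣF_x = 0: A_x + 50·cos34° = 0 → A_x = -41.45 kN.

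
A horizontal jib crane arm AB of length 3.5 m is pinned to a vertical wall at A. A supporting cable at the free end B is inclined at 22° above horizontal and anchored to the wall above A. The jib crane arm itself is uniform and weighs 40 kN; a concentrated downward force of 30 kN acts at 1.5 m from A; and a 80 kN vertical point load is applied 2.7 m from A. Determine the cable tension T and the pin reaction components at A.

T = 252.5 kN, A_x = 234.1 kN, A_y = 55.43 kN

ΣM about A: T·sin22°·3.5 − 40·1.75 − 30·1.5 − 80·2.7 = 0 → T = 331/(3.5·0.374607) = 252.455 ≈ 252.5 kN.
ΣF_x = 0: A_x − T·cos22° = 0 → A_x = 252.455 × 0.927184 = 234.1 kN.
ΣF_y = 0: A_y + T·sin22° − 40 − 30 − 80 = 0 → A_y = 150 − 252.455 × 0.374607 = 55.43 kN.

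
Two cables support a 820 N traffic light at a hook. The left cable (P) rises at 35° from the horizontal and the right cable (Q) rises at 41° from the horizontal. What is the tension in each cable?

ΣF_x = 0: −T_P·cos35° + T_Q·cos41° = 0 → T_Q = 1.08539·T_P.
ΣF_y = 0: T_P·sin35° + T_Q·sin41° = 820.
Substitute: T_P·(0.573576 + 1.08539·0.656059) = 820 → T_P = 637.807 ≈ 637.8 N.
Then T_Q = 1.08539 × 637.807 = 692.3 N.

T_P = 637.8 N, T_Q = 692.3 N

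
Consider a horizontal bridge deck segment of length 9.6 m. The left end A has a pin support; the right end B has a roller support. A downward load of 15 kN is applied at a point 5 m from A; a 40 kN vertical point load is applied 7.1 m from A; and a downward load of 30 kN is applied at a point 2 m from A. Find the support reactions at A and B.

Taking moments about A: B_y·9.6 − 15·5 − 40·7.1 − 30·2 = 0 → B_y = 419/9.6 = 43.6458 ≈ 43.65 kN.
ΣF_y = 0: A_y + 43.6458 − 15 − 40 − 30 = 0 → A_y = 41.35 kN.
ΣF_x = 0: no horizontal applied forces, so A_x = 0.

A_x = 0, A_y = 41.35 kN, B_y = 43.65 kN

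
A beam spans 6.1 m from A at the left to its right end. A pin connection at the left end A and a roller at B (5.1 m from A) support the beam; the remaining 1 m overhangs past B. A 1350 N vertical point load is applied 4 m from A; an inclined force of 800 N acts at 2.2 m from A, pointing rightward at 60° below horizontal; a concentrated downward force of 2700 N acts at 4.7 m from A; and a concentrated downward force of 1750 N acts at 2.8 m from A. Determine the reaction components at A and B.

ΣM about A: B_y·5.1 − 1350·4 − 800·sin60°·2.2 − 2700·4.7 − 1750·2.8 = 0 → B_y = 24514.2/5.1 = 4806.71 ≈ 4807 N.
ΣF_y = 0: A_y + 4806.71 − 1350 − 800·sin60° − 2700 − 1750 = 0 → A_y = 1686 N.
ΣF_x = 0: A_x + 800·cos60° = 0 → A_x = -400.0 N.

A_x = -400.0 N, A_y = 1686 N, B_y = 4807 N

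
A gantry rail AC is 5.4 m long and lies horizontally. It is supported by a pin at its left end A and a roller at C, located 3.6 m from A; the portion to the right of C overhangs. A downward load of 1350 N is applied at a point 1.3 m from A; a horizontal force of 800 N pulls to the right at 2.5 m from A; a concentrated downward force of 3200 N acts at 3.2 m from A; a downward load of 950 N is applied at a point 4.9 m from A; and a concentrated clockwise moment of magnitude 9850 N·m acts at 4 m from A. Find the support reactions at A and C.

ΣM about A: C_y·3.6 − 1350·1.3 − 3200·3.2 − 950·4.9 − 9850 = 0 → C_y = 26500/3.6 = 7361.11 ≈ 7361 N.
ΣF_y = 0: A_y + 7361.11 − 1350 − 3200 − 950 = 0 → A_y = -1861 N.
ΣF_x = 0: A_x + 800 = 0 → A_x = -800.0 N.

A_x = -800.0 N, A_y = -1861 N, C_y = 7361 N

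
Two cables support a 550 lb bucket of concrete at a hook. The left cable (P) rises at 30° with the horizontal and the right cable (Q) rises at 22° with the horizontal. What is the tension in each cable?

ΣF_x = 0: −T_P·cos30° + T_Q·cos22° = 0 → T_Q = 0.934038·T_P.
ΣF_y = 0: T_P·sin30° + T_Q·sin22° = 550.
Substitute: T_P·(0.5 + 0.934038·0.374607) = 550 → T_P = 647.137 ≈ 647.1 lb.
Then T_Q = 0.934038 × 647.137 = 604.5 lb.

T_P = 647.1 lb, T_Q = 604.5 lb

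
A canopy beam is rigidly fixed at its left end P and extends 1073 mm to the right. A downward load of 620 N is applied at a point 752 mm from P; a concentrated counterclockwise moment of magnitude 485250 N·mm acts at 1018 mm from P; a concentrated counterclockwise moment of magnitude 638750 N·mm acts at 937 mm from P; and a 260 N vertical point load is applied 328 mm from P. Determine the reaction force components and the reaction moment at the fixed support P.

ΣF_x = 0: P_x = 0.
ΣF_y = 0: P_y − 620 − 260 = 0 → P_y = 880.0 N.
ΣM about P: M_P − 620·752 + 485250 + 638750 − 260·328 = 0 → M_P = -572500 N·mm.

P_x = 0, P_y = 880.0 N, M_P = -572500 N·mm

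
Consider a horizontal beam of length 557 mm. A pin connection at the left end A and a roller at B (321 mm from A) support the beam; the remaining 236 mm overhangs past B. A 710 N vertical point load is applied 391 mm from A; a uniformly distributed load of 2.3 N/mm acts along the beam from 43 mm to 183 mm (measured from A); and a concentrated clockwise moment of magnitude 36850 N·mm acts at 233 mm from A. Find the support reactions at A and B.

Resultant of the distributed load: 2.3 × 140 = 322 N at 113 mm from A.
Moments about A: B_y·321 − 710·391 − (2.3·140)·113 − 36850 = 0 → B_y = 350846/321 = 1092.98 ≈ 1093 N.
ΣF_y = 0: A_y + 1092.98 − 710 − 2.3·140 = 0 → A_y = -60.98 N.
ΣF_x = 0: no horizontal applied forces, so A_x = 0.

A_x = 0, A_y = -60.98 N, B_y = 1093 N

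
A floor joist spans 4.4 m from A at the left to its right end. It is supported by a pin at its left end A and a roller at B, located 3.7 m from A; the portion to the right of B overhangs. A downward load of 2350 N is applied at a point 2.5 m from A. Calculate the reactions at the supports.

A_x = 0, A_y = 762.2 N, B_y = 1588 N

Taking moments about A: B_y·3.7 − 2350·2.5 = 0 → B_y = 5875/3.7 = 1587.84 ≈ 1588 N.
ΣF_y = 0: A_y + 1587.84 − 2350 = 0 → A_y = 762.2 N.
ΣF_x = 0: no horizontal applied forces, so A_x = 0.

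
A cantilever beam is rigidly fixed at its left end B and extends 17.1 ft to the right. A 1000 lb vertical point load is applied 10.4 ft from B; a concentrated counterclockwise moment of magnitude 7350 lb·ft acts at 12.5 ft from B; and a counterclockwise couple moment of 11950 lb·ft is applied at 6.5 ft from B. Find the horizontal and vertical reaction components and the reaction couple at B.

ΣF_x = 0: B_x = 0.
ΣF_y = 0: B_y − 1000 = 0 → B_y = 1000 lb.
ΣM about B: M_B − 1000·10.4 + 7350 + 11950 = 0 → M_B = -8900 lb·ft.

B_x = 0, B_y = 1000 lb, M_B = -8900 lb·ft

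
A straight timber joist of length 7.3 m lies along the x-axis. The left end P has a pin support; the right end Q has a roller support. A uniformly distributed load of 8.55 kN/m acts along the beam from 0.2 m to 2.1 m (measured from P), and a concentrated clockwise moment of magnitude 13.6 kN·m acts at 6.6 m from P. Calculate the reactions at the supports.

Resultant of the distributed load: 8.55 × 1.9 = 16.245 kN at 1.15 m from P.
ΣM about P: Q_y·7.3 − (8.55·1.9)·1.15 − 13.6 = 0 → Q_y = 32.28175/7.3 = 4.42216 ≈ 4.422 kN.
ΣF_y = 0: P_y + 4.42216 − 8.55·1.9 = 0 → P_y = 11.82 kN.
ΣF_x = 0: no horizontal applied forces, so P_x = 0.

P_x = 0, P_y = 11.82 kN, Q_y = 4.422 kN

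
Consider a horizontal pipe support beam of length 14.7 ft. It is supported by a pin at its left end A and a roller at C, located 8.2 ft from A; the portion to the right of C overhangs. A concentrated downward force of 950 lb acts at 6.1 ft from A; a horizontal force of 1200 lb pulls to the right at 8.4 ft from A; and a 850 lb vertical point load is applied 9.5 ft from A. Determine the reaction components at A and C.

Moments about A: C_y·8.2 − 950·6.1 − 850·9.5 = 0 → C_y = 13870/8.2 = 1691.46 ≈ 1691 lb.
ΣF_y = 0: A_y + 1691.46 − 950 − 850 = 0 → A_y = 108.5 lb.
ΣF_x = 0: A_x + 1200 = 0 → A_x = -1200 lb.

A_x = -1200 lb, A_y = 108.5 lb, C_y = 1691 lb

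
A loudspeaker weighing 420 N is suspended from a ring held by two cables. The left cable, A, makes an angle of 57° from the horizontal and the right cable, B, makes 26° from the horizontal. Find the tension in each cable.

T_A = 380.3 N, T_B = 230.5 N

ΣF_x = 0: −T_A·cos57° + T_B·cos26° = 0 → T_B = 0.605966·T_A.
ΣF_y = 0: T_A·sin57° + T_B·sin26° = 420.
Substitute: T_A·(0.838671 + 0.605966·0.438371) = 420 → T_A = 380.328 ≈ 380.3 N.
Then T_B = 0.605966 × 380.328 = 230.5 N.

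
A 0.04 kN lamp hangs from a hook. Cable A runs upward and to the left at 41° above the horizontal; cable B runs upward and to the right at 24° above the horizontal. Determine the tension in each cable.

T_A = 0.04032 kN, T_B = 0.03331 kN

ΣF_x = 0: −T_A·cos41° + T_B·cos24° = 0 → T_B = 0.826132·T_A.
ΣF_y = 0: T_A·sin41° + T_B·sin24° = 0.04.
Substitute: T_A·(0.656059 + 0.826132·0.406737) = 0.04 → T_A = 0.0403194 ≈ 0.04032 kN.
Then T_B = 0.826132 × 0.0403194 = 0.03331 kN.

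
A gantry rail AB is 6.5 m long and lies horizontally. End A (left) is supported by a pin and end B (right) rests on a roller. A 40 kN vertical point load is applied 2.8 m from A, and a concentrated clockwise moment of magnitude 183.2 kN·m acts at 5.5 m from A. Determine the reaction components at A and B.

A_x = 0, A_y = -5.415 kN, B_y = 45.42 kN

Moments about A: B_y·6.5 − 40·2.8 − 183.2 = 0 → B_y = 295.2/6.5 = 45.4154 ≈ 45.42 kN.
ΣF_y = 0: A_y + 45.4154 − 40 = 0 → A_y = -5.415 kN.
ΣF_x = 0: no horizontal applied forces, so A_x = 0.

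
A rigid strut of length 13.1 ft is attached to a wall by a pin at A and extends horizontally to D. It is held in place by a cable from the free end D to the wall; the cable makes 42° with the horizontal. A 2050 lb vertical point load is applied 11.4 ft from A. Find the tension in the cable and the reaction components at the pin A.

T = 2666 lb, A_x = 1981 lb, A_y = 266.0 lb

ΣM about A: T·sin42°·13.1 − 2050·11.4 = 0 → T = 23370/(13.1·0.669131) = 2666.1 ≈ 2666 lb.
ΣF_x = 0: A_x − T·cos42° = 0 → A_x = 2666.1 × 0.743145 = 1981 lb.
ΣF_y = 0: A_y + T·sin42° − 2050 = 0 → A_y = 2050 − 2666.1 × 0.669131 = 266.0 lb.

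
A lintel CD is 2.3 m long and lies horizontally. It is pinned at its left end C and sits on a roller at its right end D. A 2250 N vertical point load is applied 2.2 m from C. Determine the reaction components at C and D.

ΣM about C: D_y·2.3 − 2250·2.2 = 0 → D_y = 4950/2.3 = 2152.17 ≈ 2152 N.
ΣF_y = 0: C_y + 2152.17 − 2250 = 0 → C_y = 97.83 N.
ΣF_x = 0: no horizontal applied forces, so C_x = 0.

C_x = 0, C_y = 97.83 N, D_y = 2152 N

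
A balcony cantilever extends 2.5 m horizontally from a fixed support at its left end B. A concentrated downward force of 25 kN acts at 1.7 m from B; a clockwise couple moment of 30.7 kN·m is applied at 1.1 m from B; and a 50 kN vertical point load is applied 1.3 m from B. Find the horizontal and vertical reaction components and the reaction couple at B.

B_x = 0, B_y = 75.00 kN, M_B = 138.2 kN·m

ΣF_x = 0: B_x = 0.
ΣF_y = 0: B_y − 25 − 50 = 0 → B_y = 75.00 kN.
ΣM about B: M_B − 25·1.7 − 30.7 − 50·1.3 = 0 → M_B = 138.2 kN·m.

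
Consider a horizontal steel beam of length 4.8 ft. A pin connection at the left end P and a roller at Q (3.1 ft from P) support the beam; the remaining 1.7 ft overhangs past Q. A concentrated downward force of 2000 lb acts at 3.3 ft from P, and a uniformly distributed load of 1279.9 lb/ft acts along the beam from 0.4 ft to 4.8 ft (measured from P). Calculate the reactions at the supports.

Resultant of the distributed load: 1279.9 × 4.4 = 5631.56 lb at 2.6 ft from P.
Moments about P: Q_y·3.1 − 2000·3.3 − (1279.9·4.4)·2.6 = 0 → Q_y = 21242.056/3.1 = 6852.28 ≈ 6852 lb.
ΣF_y = 0: P_y + 6852.28 − 2000 − 1279.9·4.4 = 0 → P_y = 779.3 lb.
ΣF_x = 0: no horizontal applied forces, so P_x = 0.

P_x = 0, P_y = 779.3 lb, Q_y = 6852 lb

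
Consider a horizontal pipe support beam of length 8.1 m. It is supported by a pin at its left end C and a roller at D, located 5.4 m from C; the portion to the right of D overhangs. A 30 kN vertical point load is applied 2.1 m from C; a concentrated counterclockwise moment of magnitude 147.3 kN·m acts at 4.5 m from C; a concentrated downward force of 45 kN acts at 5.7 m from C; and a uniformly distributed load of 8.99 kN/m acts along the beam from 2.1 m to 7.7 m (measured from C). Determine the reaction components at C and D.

Resultant of the distributed load: 8.99 × 5.6 = 50.344 kN at 4.9 m from C.
Taking moments about C: D_y·5.4 − 30·2.1 + 147.3 − 45·5.7 − (8.99·5.6)·4.9 = 0 → D_y = 418.8856/5.4 = 77.5714 ≈ 77.57 kN.
ΣF_y = 0: C_y + 77.5714 − 30 − 45 − 8.99·5.6 = 0 → C_y = 47.77 kN.
ΣF_x = 0: no horizontal applied forces, so C_x = 0.

C_x = 0, C_y = 47.77 kN, D_y = 77.57 kN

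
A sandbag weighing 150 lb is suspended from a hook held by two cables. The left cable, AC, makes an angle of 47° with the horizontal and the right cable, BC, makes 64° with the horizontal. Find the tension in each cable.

ΣF_x = 0: −T_AC·cos47° + T_BC·cos64° = 0 → T_BC = 1.55576·T_AC.
ΣF_y = 0: T_AC·sin47° + T_BC·sin64° = 150.
Substitute: T_AC·(0.731354 + 1.55576·0.898794) = 150 → T_AC = 70.4337 ≈ 70.43 lb.
Then T_BC = 1.55576 × 70.4337 = 109.6 lb.

T_AC = 70.43 lb, T_BC = 109.6 lb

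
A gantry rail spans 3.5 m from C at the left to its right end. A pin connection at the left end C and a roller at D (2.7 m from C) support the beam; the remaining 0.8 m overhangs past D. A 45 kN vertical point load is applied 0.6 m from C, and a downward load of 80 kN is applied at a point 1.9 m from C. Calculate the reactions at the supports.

Moments about C: D_y·2.7 − 45·0.6 − 80·1.9 = 0 → D_y = 179/2.7 = 66.2963 ≈ 66.30 kN.
ΣF_y = 0: C_y + 66.2963 − 45 − 80 = 0 → C_y = 58.70 kN.
ΣF_x = 0: no horizontal applied forces, so C_x = 0.

C_x = 0, C_y = 58.70 kN, D_y = 66.30 kN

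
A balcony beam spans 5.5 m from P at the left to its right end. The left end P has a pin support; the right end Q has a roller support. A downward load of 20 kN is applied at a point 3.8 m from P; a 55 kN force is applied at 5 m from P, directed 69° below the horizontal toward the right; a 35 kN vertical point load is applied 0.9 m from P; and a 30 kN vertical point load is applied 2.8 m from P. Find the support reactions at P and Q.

P_x = -19.71 kN, P_y = 54.85 kN, Q_y = 81.50 kN

ΣM about P: Q_y·5.5 − 20·3.8 − 55·sin69°·5 − 35·0.9 − 30·2.8 = 0 → Q_y = 448.235/5.5 = 81.4973 ≈ 81.50 kN.
ΣF_y = 0: P_y + 81.4973 − 20 − 55·sin69° − 35 − 30 = 0 → P_y = 54.85 kN.
ΣF_x = 0: P_x + 55·cos69° = 0 → P_x = -19.71 kN.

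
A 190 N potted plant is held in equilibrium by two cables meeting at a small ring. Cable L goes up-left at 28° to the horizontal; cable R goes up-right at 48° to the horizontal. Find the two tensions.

T_L = 131.0 N, T_R = 172.9 N

ΣF_x = 0: −T_L·cos28° + T_R·cos48° = 0 → T_R = 1.31954·T_L.
ΣF_y = 0: T_L·sin28° + T_R·sin48° = 190.
Substitute: T_L·(0.469472 + 1.31954·0.743145) = 190 → T_L = 131.027 ≈ 131.0 N.
Then T_R = 1.31954 × 131.027 = 172.9 N.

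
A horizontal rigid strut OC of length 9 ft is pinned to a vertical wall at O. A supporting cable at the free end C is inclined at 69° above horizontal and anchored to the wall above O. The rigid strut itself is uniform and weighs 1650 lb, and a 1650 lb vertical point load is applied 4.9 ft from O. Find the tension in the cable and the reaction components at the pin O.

ΣM about O: T·sin69°·9 − 1650·4.5 − 1650·4.9 = 0 → T = 15510/(9·0.93358) = 1845.94 ≈ 1846 lb.
ΣF_x = 0: O_x − T·cos69° = 0 → O_x = 1845.94 × 0.358368 = 661.5 lb.
ΣF_y = 0: O_y + T·sin69° − 1650 − 1650 = 0 → O_y = 3300 − 1845.94 × 0.93358 = 1577 lb.

T = 1846 lb, O_x = 661.5 lb, O_y = 1577 lb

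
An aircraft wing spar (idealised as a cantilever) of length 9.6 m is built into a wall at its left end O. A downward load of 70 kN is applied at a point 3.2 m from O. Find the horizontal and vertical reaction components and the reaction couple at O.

O_x = 0, O_y = 70.00 kN, M_O = 224.0 kN·m

ΣF_x = 0: O_x = 0.
ΣF_y = 0: O_y − 70 = 0 → O_y = 70.00 kN.
ΣM about O: M_O − 70·3.2 = 0 → M_O = 224.0 kN·m.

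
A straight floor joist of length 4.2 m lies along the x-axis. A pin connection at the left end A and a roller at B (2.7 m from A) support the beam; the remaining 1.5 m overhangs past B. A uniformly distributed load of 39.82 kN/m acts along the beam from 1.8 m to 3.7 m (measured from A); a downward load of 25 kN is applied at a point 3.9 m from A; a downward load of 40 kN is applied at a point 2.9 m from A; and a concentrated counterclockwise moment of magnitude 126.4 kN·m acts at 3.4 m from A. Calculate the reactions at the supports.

A_x = 0, A_y = 31.34 kN, B_y = 109.3 kN

Resultant of the distributed load: 39.82 × 1.9 = 75.658 kN at 2.75 m from A.
Moments about A: B_y·2.7 − (39.82·1.9)·2.75 − 25·3.9 − 40·2.9 + 126.4 = 0 → B_y = 295.1595/2.7 = 109.318 ≈ 109.3 kN.
ΣF_y = 0: A_y + 109.318 − 39.82·1.9 − 25 − 40 = 0 → A_y = 31.34 kN.
ΣF_x = 0: no horizontal applied forces, so A_x = 0.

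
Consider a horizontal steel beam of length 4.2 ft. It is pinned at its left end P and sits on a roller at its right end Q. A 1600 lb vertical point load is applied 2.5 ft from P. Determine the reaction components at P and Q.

ΣM about P: Q_y·4.2 − 1600·2.5 = 0 → Q_y = 4000/4.2 = 952.381 ≈ 952.4 lb.
ΣF_y = 0: P_y + 952.381 − 1600 = 0 → P_y = 647.6 lb.
ΣF_x = 0: no horizontal applied forces, so P_x = 0.

P_x = 0, P_y = 647.6 lb, Q_y = 952.4 lb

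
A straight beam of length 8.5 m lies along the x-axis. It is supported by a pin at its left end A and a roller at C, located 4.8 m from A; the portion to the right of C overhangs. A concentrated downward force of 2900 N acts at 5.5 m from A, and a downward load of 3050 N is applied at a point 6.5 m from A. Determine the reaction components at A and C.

ΣM about A: C_y·4.8 − 2900·5.5 − 3050·6.5 = 0 → C_y = 35775/4.8 = 7453.12 ≈ 7453 N.
ΣF_y = 0: A_y + 7453.12 − 2900 − 3050 = 0 → A_y = -1503 N.
ΣF_x = 0: no horizontal applied forces, so A_x = 0.

A_x = 0, A_y = -1503 N, C_y = 7453 N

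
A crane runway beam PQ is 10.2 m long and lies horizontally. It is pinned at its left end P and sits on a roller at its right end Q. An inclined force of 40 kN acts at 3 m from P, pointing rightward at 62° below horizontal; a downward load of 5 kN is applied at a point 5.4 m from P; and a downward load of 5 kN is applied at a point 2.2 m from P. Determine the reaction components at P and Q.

P_x = -18.78 kN, P_y = 31.20 kN, Q_y = 14.11 kN

Moments about P: Q_y·10.2 − 40·sin62°·3 − 5·5.4 − 5·2.2 = 0 → Q_y = 143.954/10.2 = 14.1131 ≈ 14.11 kN.
ΣF_y = 0: P_y + 14.1131 − 40·sin62° − 5 − 5 = 0 → P_y = 31.20 kN.
ΣF_x = 0: P_x + 40·cos62° = 0 → P_x = -18.78 kN.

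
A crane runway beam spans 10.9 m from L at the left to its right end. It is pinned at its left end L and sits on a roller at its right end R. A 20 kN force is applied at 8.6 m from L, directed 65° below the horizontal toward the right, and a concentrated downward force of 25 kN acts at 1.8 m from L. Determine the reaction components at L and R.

Moments about L: R_y·10.9 − 20·sin65°·8.6 − 25·1.8 = 0 → R_y = 200.885/10.9 = 18.4298 ≈ 18.43 kN.
ΣF_y = 0: L_y + 18.4298 − 20·sin65° − 25 = 0 → L_y = 24.70 kN.
ΣF_x = 0: L_x + 20·cos65° = 0 → L_x = -8.452 kN.

L_x = -8.452 kN, L_y = 24.70 kN, R_y = 18.43 kN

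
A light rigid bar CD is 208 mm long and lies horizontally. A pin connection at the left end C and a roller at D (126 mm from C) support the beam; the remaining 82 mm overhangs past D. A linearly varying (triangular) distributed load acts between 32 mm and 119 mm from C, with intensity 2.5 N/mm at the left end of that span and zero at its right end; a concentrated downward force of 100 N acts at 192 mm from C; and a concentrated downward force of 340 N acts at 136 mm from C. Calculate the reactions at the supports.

C_x = 0, C_y = -23.26 N, D_y = 572.0 N

Resultant of the triangular load: ½ × 2.5 × 87 = 108.75 N, acting at 61 mm from C (one-third of the span from the peak).
ΣM about C: D_y·126 − (½·2.5·87)·61 − 100·192 − 340·136 = 0 → D_y = 72073.75/126 = 572.014 ≈ 572.0 N.
ΣF_y = 0: C_y + 572.014 − ½·2.5·87 − 100 − 340 = 0 → C_y = -23.26 N.
ΣF_x = 0: no horizontal applied forces, so C_x = 0.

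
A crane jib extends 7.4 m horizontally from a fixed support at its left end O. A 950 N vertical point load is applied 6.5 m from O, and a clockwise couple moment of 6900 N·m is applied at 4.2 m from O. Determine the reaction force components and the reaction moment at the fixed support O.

O_x = 0, O_y = 950.0 N, M_O = 13080 N·m

ΣF_x = 0: O_x = 0.
ΣF_y = 0: O_y − 950 = 0 → O_y = 950.0 N.
ΣM about O: M_O − 950·6.5 − 6900 = 0 → M_O = 13080 N·m.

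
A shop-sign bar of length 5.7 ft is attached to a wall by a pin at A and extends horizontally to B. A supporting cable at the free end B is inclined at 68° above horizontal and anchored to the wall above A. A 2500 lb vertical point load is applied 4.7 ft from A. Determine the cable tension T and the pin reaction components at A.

ΣM about A: T·sin68°·5.7 − 2500·4.7 = 0 → T = 11750/(5.7·0.927184) = 2223.29 ≈ 2223 lb.
ΣF_x = 0: A_x − T·cos68° = 0 → A_x = 2223.29 × 0.374607 = 832.9 lb.
ΣF_y = 0: A_y + T·sin68° − 2500 = 0 → A_y = 2500 − 2223.29 × 0.927184 = 438.6 lb.

T = 2223 lb, A_x = 832.9 lb, A_y = 438.6 lb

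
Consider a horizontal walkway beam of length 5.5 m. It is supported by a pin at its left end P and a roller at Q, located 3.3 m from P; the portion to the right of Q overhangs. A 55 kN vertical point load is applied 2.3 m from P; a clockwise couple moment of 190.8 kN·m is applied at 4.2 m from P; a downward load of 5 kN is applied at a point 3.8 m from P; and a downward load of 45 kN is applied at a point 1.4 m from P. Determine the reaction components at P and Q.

P_x = 0, P_y = -16.00 kN, Q_y = 121.0 kN

ΣM about P: Q_y·3.3 − 55·2.3 − 190.8 − 5·3.8 − 45·1.4 = 0 → Q_y = 399.3/3.3 = 121.0 kN.
ΣF_y = 0: P_y + 121 − 55 − 5 − 45 = 0 → P_y = -16.00 kN.
ΣF_x = 0: no horizontal applied forces, so P_x = 0.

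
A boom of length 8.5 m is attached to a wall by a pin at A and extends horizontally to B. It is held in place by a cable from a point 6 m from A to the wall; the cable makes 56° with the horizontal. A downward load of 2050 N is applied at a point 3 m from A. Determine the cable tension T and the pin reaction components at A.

T = 1236 N, A_x = 691.4 N, A_y = 1025 N

ΣM about A: T·sin56°·6 − 2050·3 = 0 → T = 6150/(6·0.829038) = 1236.37 ≈ 1236 N.
ΣF_x = 0: A_x − T·cos56° = 0 → A_x = 1236.37 × 0.559193 = 691.4 N.
ΣF_y = 0: A_y + T·sin56° − 2050 = 0 → A_y = 2050 − 1236.37 × 0.829038 = 1025 N.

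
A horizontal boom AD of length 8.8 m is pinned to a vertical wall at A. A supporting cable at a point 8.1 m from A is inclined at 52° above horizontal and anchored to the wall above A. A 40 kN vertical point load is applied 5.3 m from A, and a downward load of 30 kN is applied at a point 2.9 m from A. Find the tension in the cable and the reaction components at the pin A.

T = 46.84 kN, A_x = 28.84 kN, A_y = 33.09 kN

ΣM about A: T·sin52°·8.1 − 40·5.3 − 30·2.9 = 0 → T = 299/(8.1·0.788011) = 46.844 ≈ 46.84 kN.
ΣF_x = 0: A_x − T·cos52° = 0 → A_x = 46.844 × 0.615661 = 28.84 kN.
ΣF_y = 0: A_y + T·sin52° − 40 − 30 = 0 → A_y = 70 − 46.844 × 0.788011 = 33.09 kN.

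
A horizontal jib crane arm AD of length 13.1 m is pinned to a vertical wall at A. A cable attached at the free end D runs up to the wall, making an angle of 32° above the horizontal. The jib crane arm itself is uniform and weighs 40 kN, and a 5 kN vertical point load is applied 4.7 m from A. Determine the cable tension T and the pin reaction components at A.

ΣM about A: T·sin32°·13.1 − 40·6.55 − 5·4.7 = 0 → T = 285.5/(13.1·0.529919) = 41.1268 ≈ 41.13 kN.
ΣF_x = 0: A_x − T·cos32° = 0 → A_x = 41.1268 × 0.848048 = 34.88 kN.
ΣF_y = 0: A_y + T·sin32° − 40 − 5 = 0 → A_y = 45 − 41.1268 × 0.529919 = 23.21 kN.

T = 41.13 kN, A_x = 34.88 kN, A_y = 23.21 kN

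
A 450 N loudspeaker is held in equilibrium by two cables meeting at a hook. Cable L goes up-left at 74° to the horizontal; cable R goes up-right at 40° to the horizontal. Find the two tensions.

T_L = 377.3 N, T_R = 135.8 N

ΣF_x = 0: −T_L·cos74° + T_R·cos40° = 0 → T_R = 0.359819·T_L.
ΣF_y = 0: T_L·sin74° + T_R·sin40° = 450.
Substitute: T_L·(0.961262 + 0.359819·0.642788) = 450 → T_L = 377.343 ≈ 377.3 N.
Then T_R = 0.359819 × 377.343 = 135.8 N.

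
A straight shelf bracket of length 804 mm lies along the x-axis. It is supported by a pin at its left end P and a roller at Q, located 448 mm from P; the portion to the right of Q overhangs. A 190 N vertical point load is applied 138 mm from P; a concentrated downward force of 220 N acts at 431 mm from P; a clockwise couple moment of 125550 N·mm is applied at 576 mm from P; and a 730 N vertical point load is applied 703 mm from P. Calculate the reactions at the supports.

Moments about P: Q_y·448 − 190·138 − 220·431 − 125550 − 730·703 = 0 → Q_y = 759780/448 = 1695.94 ≈ 1696 N.
ΣF_y = 0: P_y + 1695.94 − 190 − 220 − 730 = 0 → P_y = -555.9 N.
ΣF_x = 0: no horizontal applied forces, so P_x = 0.

P_x = 0, P_y = -555.9 N, Q_y = 1696 N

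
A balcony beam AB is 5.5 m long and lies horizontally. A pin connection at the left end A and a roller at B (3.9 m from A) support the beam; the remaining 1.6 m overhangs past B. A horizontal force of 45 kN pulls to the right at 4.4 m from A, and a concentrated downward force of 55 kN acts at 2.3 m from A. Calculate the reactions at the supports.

A_x = -45.00 kN, A_y = 22.56 kN, B_y = 32.44 kN

Taking moments about A: B_y·3.9 − 55·2.3 = 0 → B_y = 126.5/3.9 = 32.4359 ≈ 32.44 kN.
ΣF_y = 0: A_y + 32.4359 − 55 = 0 → A_y = 22.56 kN.
ΣF_x = 0: A_x + 45 = 0 → A_x = -45.00 kN.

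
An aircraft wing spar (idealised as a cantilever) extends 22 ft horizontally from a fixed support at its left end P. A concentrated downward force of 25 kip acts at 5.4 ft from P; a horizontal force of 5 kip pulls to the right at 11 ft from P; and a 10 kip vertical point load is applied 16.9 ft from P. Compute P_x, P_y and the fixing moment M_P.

P_x = -5.000 kip, P_y = 35.00 kip, M_P = 304.0 kip·ft

ΣF_x = 0: P_x + 5 = 0 → P_x = -5.000 kip.
ΣF_y = 0: P_y − 25 − 10 = 0 → P_y = 35.00 kip.
ΣM about P: M_P − 25·5.4 − 10·16.9 = 0 → M_P = 304.0 kip·ft.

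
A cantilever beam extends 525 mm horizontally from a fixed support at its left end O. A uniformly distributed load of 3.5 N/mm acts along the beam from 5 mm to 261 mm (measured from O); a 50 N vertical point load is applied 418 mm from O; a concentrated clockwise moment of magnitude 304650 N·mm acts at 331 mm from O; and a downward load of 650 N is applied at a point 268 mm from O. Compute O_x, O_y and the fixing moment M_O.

O_x = 0, O_y = 1596 N, M_O = 618900 N·mm

Resultant of the distributed load: 3.5 × 256 = 896 N at 133 mm from O.
ΣF_x = 0: O_x = 0.
ΣF_y = 0: O_y − 3.5·256 − 50 − 650 = 0 → O_y = 1596 N.
ΣM about O: M_O − (3.5·256)·133 − 50·418 − 304650 − 650·268 = 0 → M_O = 618900 N·mm.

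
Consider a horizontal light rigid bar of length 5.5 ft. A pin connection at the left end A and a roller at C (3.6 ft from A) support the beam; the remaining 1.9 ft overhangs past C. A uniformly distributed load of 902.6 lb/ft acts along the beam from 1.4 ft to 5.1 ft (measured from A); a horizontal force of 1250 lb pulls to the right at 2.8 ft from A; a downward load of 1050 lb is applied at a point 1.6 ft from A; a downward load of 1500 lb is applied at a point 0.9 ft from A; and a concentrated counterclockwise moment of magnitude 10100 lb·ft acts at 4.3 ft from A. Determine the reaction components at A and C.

Resultant of the distributed load: 902.6 × 3.7 = 3339.62 lb at 3.25 ft from A.
Moments about A: C_y·3.6 − (902.6·3.7)·3.25 − 1050·1.6 − 1500·0.9 + 10100 = 0 → C_y = 3783.765/3.6 = 1051.05 ≈ 1051 lb.
ΣF_y = 0: A_y + 1051.05 − 902.6·3.7 − 1050 − 1500 = 0 → A_y = 4839 lb.
ΣF_x = 0: A_x + 1250 = 0 → A_x = -1250 lb.

A_x = -1250 lb, A_y = 4839 lb, C_y = 1051 lb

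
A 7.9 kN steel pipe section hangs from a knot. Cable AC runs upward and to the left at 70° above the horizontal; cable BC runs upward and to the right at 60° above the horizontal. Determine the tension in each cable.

T_AC = 5.156 kN, T_BC = 3.527 kN

ΣF_x = 0: −T_AC·cos70° + T_BC·cos60° = 0 → T_BC = 0.68404·T_AC.
ΣF_y = 0: T_AC·sin70° + T_BC·sin60° = 7.9.
Substitute: T_AC·(0.939693 + 0.68404·0.866025) = 7.9 → T_AC = 5.15636 ≈ 5.156 kN.
Then T_BC = 0.68404 × 5.15636 = 3.527 kN.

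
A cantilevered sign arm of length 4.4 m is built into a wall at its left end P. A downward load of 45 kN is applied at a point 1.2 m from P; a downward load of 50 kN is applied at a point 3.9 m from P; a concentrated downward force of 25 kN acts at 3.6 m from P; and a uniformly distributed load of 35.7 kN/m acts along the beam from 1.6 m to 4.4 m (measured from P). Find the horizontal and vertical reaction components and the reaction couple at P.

P_x = 0, P_y = 220.0 kN, M_P = 638.9 kN·m

Resultant of the distributed load: 35.7 × 2.8 = 99.96 kN at 3 m from P.
ΣF_x = 0: P_x = 0.
ΣF_y = 0: P_y − 45 − 50 − 25 − 35.7·2.8 = 0 → P_y = 220.0 kN.
ΣM about P: M_P − 45·1.2 − 50·3.9 − 25·3.6 − (35.7·2.8)·3 = 0 → M_P = 638.9 kN·m.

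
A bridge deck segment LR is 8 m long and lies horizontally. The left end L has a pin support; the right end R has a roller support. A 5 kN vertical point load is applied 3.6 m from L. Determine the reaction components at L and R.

Taking moments about L: R_y·8 − 5·3.6 = 0 → R_y = 18/8 = 2.250 kN.
ΣF_y = 0: L_y + 2.25 − 5 = 0 → L_y = 2.750 kN.
ΣF_x = 0: no horizontal applied forces, so L_x = 0.

L_x = 0, L_y = 2.750 kN, R_y = 2.250 kN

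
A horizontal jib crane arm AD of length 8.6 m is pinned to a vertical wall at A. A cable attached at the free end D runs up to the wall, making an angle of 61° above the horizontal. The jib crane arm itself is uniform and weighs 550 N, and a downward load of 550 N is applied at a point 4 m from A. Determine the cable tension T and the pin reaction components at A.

T = 606.9 N, A_x = 294.2 N, A_y = 569.2 N

ΣM about A: T·sin61°·8.6 − 550·4.3 − 550·4 = 0 → T = 4565/(8.6·0.87462) = 606.908 ≈ 606.9 N.
ΣF_x = 0: A_x − T·cos61° = 0 → A_x = 606.908 × 0.48481 = 294.2 N.
ΣF_y = 0: A_y + T·sin61° − 550 − 550 = 0 → A_y = 1100 − 606.908 × 0.87462 = 569.2 N.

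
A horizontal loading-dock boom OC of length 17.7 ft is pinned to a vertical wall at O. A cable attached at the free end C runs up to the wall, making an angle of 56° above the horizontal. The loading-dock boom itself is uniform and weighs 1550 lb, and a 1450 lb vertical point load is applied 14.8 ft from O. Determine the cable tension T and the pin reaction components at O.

T = 2397 lb, O_x = 1341 lb, O_y = 1013 lb

ΣM about O: T·sin56°·17.7 − 1550·8.85 − 1450·14.8 = 0 → T = 35177.5/(17.7·0.829038) = 2397.27 ≈ 2397 lb.
ΣF_x = 0: O_x − T·cos56° = 0 → O_x = 2397.27 × 0.559193 = 1341 lb.
ΣF_y = 0: O_y + T·sin56° − 1550 − 1450 = 0 → O_y = 3000 − 2397.27 × 0.829038 = 1013 lb.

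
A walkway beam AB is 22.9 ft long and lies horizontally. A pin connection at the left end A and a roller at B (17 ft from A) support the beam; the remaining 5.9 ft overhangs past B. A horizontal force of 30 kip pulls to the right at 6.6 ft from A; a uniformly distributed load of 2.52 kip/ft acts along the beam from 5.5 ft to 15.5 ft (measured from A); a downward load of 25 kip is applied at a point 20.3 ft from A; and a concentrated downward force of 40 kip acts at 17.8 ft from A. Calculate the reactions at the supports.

Resultant of the distributed load: 2.52 × 10 = 25.2 kip at 10.5 ft from A.
Taking moments about A: B_y·17 − (2.52·10)·10.5 − 25·20.3 − 40·17.8 = 0 → B_y = 1484.1/17 = 87.30 kip.
ΣF_y = 0: A_y + 87.3 − 2.52·10 − 25 − 40 = 0 → A_y = 2.900 kip.
ΣF_x = 0: A_x + 30 = 0 → A_x = -30.00 kip.

A_x = -30.00 kip, A_y = 2.900 kip, B_y = 87.30 kip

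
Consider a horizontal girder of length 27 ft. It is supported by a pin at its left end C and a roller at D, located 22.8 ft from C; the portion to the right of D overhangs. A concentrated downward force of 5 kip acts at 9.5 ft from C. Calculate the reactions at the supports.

C_x = 0, C_y = 2.917 kip, D_y = 2.083 kip

Taking moments about C: D_y·22.8 − 5·9.5 = 0 → D_y = 47.5/22.8 = 2.08333 ≈ 2.083 kip.
ΣF_y = 0: C_y + 2.08333 − 5 = 0 → C_y = 2.917 kip.
ΣF_x = 0: no horizontal applied forces, so C_x = 0.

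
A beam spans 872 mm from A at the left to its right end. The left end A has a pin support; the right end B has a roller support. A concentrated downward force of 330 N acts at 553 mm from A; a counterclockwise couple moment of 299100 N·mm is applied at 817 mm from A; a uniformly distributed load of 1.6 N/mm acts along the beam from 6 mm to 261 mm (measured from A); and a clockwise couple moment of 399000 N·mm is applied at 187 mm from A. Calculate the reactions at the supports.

A_x = 0, A_y = 351.7 N, B_y = 386.3 N

Resultant of the distributed load: 1.6 × 255 = 408 N at 133.5 mm from A.
Taking moments about A: B_y·872 − 330·553 + 299100 − (1.6·255)·133.5 − 399000 = 0 → B_y = 336858/872 = 386.305 ≈ 386.3 N.
ΣF_y = 0: A_y + 386.305 − 330 − 1.6·255 = 0 → A_y = 351.7 N.
ΣF_x = 0: no horizontal applied forces, so A_x = 0.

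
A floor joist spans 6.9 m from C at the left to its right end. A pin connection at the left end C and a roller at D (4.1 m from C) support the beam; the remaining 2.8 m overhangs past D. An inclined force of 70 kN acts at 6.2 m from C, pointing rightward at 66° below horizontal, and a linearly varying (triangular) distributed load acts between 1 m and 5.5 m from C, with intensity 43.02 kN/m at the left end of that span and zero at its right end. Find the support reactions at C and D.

C_x = -28.47 kN, C_y = 5.020 kN, D_y = 155.7 kN

Resultant of the triangular load: ½ × 43.02 × 4.5 = 96.795 kN, acting at 2.5 m from C (one-third of the span from the peak).
Moments about C: D_y·4.1 − 70·sin66°·6.2 − (½·43.02·4.5)·2.5 = 0 → D_y = 638.466/4.1 = 155.723 ≈ 155.7 kN.
ΣF_y = 0: C_y + 155.723 − 70·sin66° − ½·43.02·4.5 = 0 → C_y = 5.020 kN.
ΣF_x = 0: C_x + 70·cos66° = 0 → C_x = -28.47 kN.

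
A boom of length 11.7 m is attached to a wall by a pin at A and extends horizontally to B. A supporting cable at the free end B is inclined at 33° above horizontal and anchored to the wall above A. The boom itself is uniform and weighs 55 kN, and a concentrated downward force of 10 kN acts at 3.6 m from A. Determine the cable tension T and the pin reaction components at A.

T = 56.14 kN, A_x = 47.08 kN, A_y = 34.42 kN

ΣM about A: T·sin33°·11.7 − 55·5.85 − 10·3.6 = 0 → T = 357.75/(11.7·0.544639) = 56.1416 ≈ 56.14 kN.
ΣF_x = 0: A_x − T·cos33° = 0 → A_x = 56.1416 × 0.838671 = 47.08 kN.
ΣF_y = 0: A_y + T·sin33° − 55 − 10 = 0 → A_y = 65 − 56.1416 × 0.544639 = 34.42 kN.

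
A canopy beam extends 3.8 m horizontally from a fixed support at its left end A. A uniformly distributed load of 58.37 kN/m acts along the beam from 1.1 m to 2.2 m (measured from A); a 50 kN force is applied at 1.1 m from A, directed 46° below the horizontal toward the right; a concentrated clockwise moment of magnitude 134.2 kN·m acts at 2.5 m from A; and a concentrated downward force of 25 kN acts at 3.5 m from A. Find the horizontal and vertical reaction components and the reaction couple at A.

Resultant of the distributed load: 58.37 × 1.1 = 64.207 kN at 1.65 m from A.
ΣF_x = 0: A_x + 50·cos46° = 0 → A_x = -34.73 kN.
ΣF_y = 0: A_y − 58.37·1.1 − 50·sin46° − 25 = 0 → A_y = 125.2 kN.
ΣM about A: M_A − (58.37·1.1)·1.65 − 50·sin46°·1.1 − 134.2 − 25·3.5 = 0 → M_A = 367.2 kN·m.

A_x = -34.73 kN, A_y = 125.2 kN, M_A = 367.2 kN·m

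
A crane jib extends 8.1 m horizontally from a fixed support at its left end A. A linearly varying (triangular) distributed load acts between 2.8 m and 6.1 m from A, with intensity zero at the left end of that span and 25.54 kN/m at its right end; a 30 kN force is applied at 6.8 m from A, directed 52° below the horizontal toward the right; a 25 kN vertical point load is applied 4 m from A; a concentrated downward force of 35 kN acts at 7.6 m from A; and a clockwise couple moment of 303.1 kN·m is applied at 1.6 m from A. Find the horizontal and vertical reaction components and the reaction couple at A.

A_x = -18.47 kN, A_y = 125.8 kN, M_A = 1041 kN·m

Resultant of the triangular load: ½ × 25.54 × 3.3 = 42.141 kN, acting at 5 m from A (one-third of the span from the peak).
ΣF_x = 0: A_x + 30·cos52° = 0 → A_x = -18.47 kN.
ΣF_y = 0: A_y − ½·25.54·3.3 − 30·sin52° − 25 − 35 = 0 → A_y = 125.8 kN.
ΣM about A: M_A − (½·25.54·3.3)·5 − 30·sin52°·6.8 − 25·4 − 35·7.6 − 303.1 = 0 → M_A = 1041 kN·m.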